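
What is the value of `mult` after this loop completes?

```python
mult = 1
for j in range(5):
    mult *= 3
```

3^5 = 243
`mult` takes the values: 1 → 3 → 9 → 27 → 81 → 243

Answer: 243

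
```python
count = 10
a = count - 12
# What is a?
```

Trace:
`count = 10` → count = 10
`a = count - 12` → a = -2
So a = -2

Answer: -2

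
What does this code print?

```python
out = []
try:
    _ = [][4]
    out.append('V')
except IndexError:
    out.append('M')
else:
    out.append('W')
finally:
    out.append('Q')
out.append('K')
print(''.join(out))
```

Execution trace: 'M' (except IndexError) → 'Q' (finally) → 'K' (after the try/except). Output: MQK

Answer: MQK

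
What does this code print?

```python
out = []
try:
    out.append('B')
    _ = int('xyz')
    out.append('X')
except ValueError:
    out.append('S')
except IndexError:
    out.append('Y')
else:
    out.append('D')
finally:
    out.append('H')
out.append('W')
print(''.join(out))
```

Execution trace: 'B' (try body) → 'S' (except ValueError) → 'H' (finally) → 'W' (after the try/except). Output: BSHW

Answer: BSHW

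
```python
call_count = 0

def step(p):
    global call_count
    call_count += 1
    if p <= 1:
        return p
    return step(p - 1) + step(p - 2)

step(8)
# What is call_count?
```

Calls(p) = 1 + Calls(p-1) + Calls(p-2); Calls(0)=Calls(1)=1. For p=8 this gives 67.

Answer: 67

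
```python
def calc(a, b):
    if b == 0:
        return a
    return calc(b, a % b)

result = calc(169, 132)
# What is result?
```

calc(169, 132) -> calc(132, 37) -> calc(37, 21) -> calc(21, 16) -> calc(16, 5) -> calc(5, 1) -> calc(1, 0) -> 1

Answer: 1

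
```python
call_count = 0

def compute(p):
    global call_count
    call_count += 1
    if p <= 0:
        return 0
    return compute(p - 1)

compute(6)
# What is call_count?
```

Linear recursion stepping by 1: 7 calls from p=6 down to ≤0.

Answer: 7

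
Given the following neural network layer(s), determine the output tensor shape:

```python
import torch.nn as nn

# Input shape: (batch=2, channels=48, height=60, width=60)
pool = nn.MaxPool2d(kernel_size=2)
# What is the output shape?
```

Input: (2, 48, 60, 60) -> Output: (2, 48, 30, 30)

Answer: (2, 48, 30, 30)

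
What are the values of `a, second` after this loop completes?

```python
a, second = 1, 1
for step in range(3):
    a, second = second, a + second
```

Fibonacci: after 3 iterations
`a, second` takes the values: (1, 1) → (1, 2) → (2, 3) → (3, 5)

Answer: 3, 5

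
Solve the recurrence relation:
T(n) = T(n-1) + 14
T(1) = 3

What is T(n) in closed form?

Unrolling: T(n) = T(1) + 14·(n-1) = 3 + 14(n-1) = 14n - 11.

Answer: T(n) = 14n - 11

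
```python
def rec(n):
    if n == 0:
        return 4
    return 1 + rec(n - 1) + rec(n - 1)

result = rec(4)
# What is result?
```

rec(n) = 1 + 2·rec(n-1), rec(0)=4. Closed form: (4+1)·2^4 - 1 = 79.

Answer: 79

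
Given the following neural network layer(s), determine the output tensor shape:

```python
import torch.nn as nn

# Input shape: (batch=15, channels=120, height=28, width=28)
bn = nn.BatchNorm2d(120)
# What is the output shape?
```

Input: (15, 120, 28, 28) -> Output: (15, 120, 28, 28)

Answer: (15, 120, 28, 28)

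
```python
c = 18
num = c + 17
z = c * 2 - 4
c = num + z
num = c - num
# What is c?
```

Trace:
`c = 18` → c = 18
`num = c + 17` → num = 35
`z = c * 2 - 4` → z = 32
`c = num + z` → c = 67
`num = c - num` → num = 32
So c = 67

Answer: 67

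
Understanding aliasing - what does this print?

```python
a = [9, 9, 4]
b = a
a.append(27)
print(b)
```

Key concept: basic list aliasing.
Step by step:
`a = [9, 9, 4]` → a = [9, 9, 4]
`b = a` → b = [9, 9, 4] (same object as a)
`a.append(27)` → a = [9, 9, 4, 27] (same object as b); b = [9, 9, 4, 27] (same object as a)
`print(b)` → prints [9, 9, 4, 27]

Answer: [9, 9, 4, 27]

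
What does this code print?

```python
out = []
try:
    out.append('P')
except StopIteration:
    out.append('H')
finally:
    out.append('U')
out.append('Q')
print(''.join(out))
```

Execution trace: 'P' (try body, no exception) → 'U' (finally) → 'Q' (after the try/except). Output: PUQ

Answer: PUQ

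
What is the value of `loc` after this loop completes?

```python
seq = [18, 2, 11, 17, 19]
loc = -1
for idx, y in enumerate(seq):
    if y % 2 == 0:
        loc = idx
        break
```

First even number index in [18, 2, 11, 17, 19]
`loc` takes the values: -1 → 0

Answer: 0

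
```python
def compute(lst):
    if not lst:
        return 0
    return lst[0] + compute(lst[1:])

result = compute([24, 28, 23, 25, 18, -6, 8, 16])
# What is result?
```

24 + 28 + 23 + 25 + 18 + (-6) + 8 + 16 + 0 = 136

Answer: 136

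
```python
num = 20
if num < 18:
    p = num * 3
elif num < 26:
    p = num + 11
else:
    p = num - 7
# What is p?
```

Trace:
`num = 20` → num = 20
`if num < 18: ...` → num < 18 is False, num < 26 is True → p = 31
So p = 31

Answer: 31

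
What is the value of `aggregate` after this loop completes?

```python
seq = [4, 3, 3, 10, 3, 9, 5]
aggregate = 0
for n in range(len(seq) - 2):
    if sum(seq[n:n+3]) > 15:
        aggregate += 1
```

Count windows with sum > 15
`aggregate` takes the values: 0 → 1 → 2 → 3 → 4

Answer: 4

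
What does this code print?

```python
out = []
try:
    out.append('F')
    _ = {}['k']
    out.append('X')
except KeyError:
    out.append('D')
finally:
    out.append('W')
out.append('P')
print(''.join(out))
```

Execution trace: 'F' (try body) → 'D' (except KeyError) → 'W' (finally) → 'P' (after the try/except). Output: FDWP

Answer: FDWP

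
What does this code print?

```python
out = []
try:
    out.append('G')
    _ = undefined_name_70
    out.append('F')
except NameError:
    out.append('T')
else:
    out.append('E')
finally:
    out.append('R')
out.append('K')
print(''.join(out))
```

Execution trace: 'G' (try body) → 'T' (except NameError) → 'R' (finally) → 'K' (after the try/except). Output: GTRK

Answer: GTRK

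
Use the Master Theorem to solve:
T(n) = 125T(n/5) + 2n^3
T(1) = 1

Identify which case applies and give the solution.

a=125, b=5, f(n)=2n^3. log_5(125) = 3. Since c=3 = 3, Case 2 applies: T(n) = Θ(n^log_b(a) · log n) = O(n^3 log n).

Answer: O(n^3 log n) - Case 2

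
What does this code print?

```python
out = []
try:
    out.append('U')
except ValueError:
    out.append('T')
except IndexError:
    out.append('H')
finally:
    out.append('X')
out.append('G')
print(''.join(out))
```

Execution trace: 'U' (try body, no exception) → 'X' (finally) → 'G' (after the try/except). Output: UXG

Answer: UXG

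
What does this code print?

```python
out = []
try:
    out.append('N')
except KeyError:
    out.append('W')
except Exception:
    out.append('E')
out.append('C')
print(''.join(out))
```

Execution trace: 'N' (try body, no exception) → 'C' (after the try/except). Output: NC

Answer: NC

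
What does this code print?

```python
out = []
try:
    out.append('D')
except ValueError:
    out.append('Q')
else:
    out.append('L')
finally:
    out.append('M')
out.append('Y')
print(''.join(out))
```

Execution trace: 'D' (try body, no exception) → 'L' (else) → 'M' (finally) → 'Y' (after the try/except). Output: DLMY

Answer: DLMY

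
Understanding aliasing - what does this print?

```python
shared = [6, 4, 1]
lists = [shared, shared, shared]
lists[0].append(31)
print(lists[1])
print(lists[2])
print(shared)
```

Key concept: list of same reference.
Step by step:
`shared = [6, 4, 1]` → shared = [6, 4, 1]
`lists = [shared, shared, shared]` → lists = [[6, 4, 1], [6, 4, 1], [6, 4, 1]]
`lists[0].append(31)` → shared = [6, 4, 1, 31]; lists = [[6, 4, 1, 31], [6, 4, 1, 31], [6, 4, 1, 31]]
`print(lists[1])` → prints [6, 4, 1, 31]
`print(lists[2])` → prints [6, 4, 1, 31]
`print(shared)` → prints [6, 4, 1, 31]

Answer:
[6, 4, 1, 31]
[6, 4, 1, 31]
[6, 4, 1, 31]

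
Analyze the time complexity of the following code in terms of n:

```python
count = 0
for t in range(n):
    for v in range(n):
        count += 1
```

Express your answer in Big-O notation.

Each loop level contributes: n × n. Multiplying the contributions gives O(n^2).

Answer: O(n^2)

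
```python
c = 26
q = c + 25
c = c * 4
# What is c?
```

Trace:
`c = 26` → c = 26
`q = c + 25` → q = 51
`c = c * 4` → c = 104
So c = 104

Answer: 104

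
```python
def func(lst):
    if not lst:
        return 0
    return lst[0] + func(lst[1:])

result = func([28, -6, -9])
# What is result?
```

28 + (-6) + (-9) + 0 = 13

Answer: 13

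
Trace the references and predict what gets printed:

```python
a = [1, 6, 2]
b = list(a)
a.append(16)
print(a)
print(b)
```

Key concept: list() constructor creates copy.
Step by step:
`a = [1, 6, 2]` → a = [1, 6, 2]
`b = list(a)` → b = [1, 6, 2]
`a.append(16)` → a = [1, 6, 2, 16]
`print(a)` → prints [1, 6, 2, 16]
`print(b)` → prints [1, 6, 2]

Answer:
[1, 6, 2, 16]
[1, 6, 2]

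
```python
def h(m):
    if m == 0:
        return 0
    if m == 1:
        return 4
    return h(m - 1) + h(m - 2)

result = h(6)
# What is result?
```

Build up from base cases: h(0)=0, h(1)=4, h(2)=4, h(3)=8, h(4)=12, h(5)=20, h(6)=32

Answer: 32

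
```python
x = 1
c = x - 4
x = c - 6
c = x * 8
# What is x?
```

Trace:
`x = 1` → x = 1
`c = x - 4` → c = -3
`x = c - 6` → x = -9
`c = x * 8` → c = -72
So x = -9

Answer: -9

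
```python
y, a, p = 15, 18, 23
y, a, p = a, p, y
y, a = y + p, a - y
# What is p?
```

Trace:
`y, a, p = 15, 18, 23` → y = 15; a = 18; p = 23
`y, a, p = a, p, y` → y = 18; a = 23; p = 15
`y, a = y + p, a - y` → y = 33; a = 5
So p = 15

Answer: 15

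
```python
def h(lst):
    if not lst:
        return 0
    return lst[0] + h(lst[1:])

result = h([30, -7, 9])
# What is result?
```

30 + (-7) + 9 + 0 = 32

Answer: 32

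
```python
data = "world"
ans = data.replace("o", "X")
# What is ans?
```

Trace:
`data = "world"` → data = 'world'
`ans = data.replace("o", "X")` → ans = 'wXrld'
So ans = 'wXrld'

Answer: 'wXrld'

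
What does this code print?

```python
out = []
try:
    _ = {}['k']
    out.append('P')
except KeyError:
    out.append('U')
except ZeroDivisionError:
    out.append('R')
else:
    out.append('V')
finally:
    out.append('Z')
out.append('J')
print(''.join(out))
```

Execution trace: 'U' (except KeyError) → 'Z' (finally) → 'J' (after the try/except). Output: UZJ

Answer: UZJ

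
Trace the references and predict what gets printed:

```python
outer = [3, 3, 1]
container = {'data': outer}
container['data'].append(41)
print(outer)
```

Key concept: dict holds reference to list.
Step by step:
`outer = [3, 3, 1]` → outer = [3, 3, 1]
`container = {'data': outer}` → container = {'data': [3, 3, 1]}
`container['data'].append(41)` → outer = [3, 3, 1, 41]; container = {'data': [3, 3, 1, 41]}
`print(outer)` → prints [3, 3, 1, 41]

Answer: [3, 3, 1, 41]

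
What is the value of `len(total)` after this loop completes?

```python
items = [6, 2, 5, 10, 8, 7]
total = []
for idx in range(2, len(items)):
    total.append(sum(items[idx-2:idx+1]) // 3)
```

Number of 3-element averages
`total` takes the values: [] → [4] → [4, 5] → [4, 5, 7] → [4, 5, 7, 8]
So `len(total)` = 4

Answer: 4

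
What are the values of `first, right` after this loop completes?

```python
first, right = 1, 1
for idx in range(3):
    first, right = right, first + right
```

Fibonacci: after 3 iterations
`first, right` takes the values: (1, 1) → (1, 2) → (2, 3) → (3, 5)

Answer: 3, 5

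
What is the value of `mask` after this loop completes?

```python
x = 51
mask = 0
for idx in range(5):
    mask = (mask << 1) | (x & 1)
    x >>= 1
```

Reverse lowest 5 bits of 51
`mask` takes the values: 0 → 1 → 3 → 6 → 12 → 25

Answer: 25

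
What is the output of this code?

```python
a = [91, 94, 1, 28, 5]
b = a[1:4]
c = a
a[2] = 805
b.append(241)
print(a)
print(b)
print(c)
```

Key concept: slice vs alias.
Step by step:
`a = [91, 94, 1, 28, 5]` → a = [91, 94, 1, 28, 5]
`b = a[1:4]` → b = [94, 1, 28]
`c = a` → c = [91, 94, 1, 28, 5] (same object as a)
`a[2] = 805` → a = [91, 94, 805, 28, 5] (same object as c); c = [91, 94, 805, 28, 5] (same object as a)
`b.append(241)` → b = [94, 1, 28, 241]
`print(a)` → prints [91, 94, 805, 28, 5]
`print(b)` → prints [94, 1, 28, 241]
`print(c)` → prints [91, 94, 805, 28, 5]

Answer:
[91, 94, 805, 28, 5]
[94, 1, 28, 241]
[91, 94, 805, 28, 5]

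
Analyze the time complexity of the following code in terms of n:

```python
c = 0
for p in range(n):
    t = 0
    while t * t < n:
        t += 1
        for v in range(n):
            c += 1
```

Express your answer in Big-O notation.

Each loop level contributes: n × √n × n. Multiplying the contributions gives O(n^2√n).

Answer: O(n^2√n)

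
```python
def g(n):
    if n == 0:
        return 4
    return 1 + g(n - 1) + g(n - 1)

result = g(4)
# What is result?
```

g(n) = 1 + 2·g(n-1), g(0)=4. Closed form: (4+1)·2^4 - 1 = 79.

Answer: 79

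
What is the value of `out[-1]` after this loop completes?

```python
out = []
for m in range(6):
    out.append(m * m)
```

Last element of squares 0 to 5
`out` takes the values: [] → [0] → [0, 1] → [0, 1, 4] → [0, 1, 4, 9] → [0, 1, 4, 9, 16] → [0, 1, 4, 9, 16, 25]
So `out[-1]` = 25

Answer: 25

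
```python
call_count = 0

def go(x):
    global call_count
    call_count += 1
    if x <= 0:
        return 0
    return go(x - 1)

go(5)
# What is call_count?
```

Linear recursion stepping by 1: 6 calls from x=5 down to ≤0.

Answer: 6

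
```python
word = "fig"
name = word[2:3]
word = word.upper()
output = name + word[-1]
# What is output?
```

Trace:
`word = "fig"` → word = 'fig'
`name = word[2:3]` → name = 'g'
`word = word.upper()` → word = 'FIG'
`output = name + word[-1]` → output = 'gG'
So output = 'gG'

Answer: 'gG'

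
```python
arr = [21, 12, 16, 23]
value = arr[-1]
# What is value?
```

Trace:
`arr = [21, 12, 16, 23]` → arr = [21, 12, 16, 23]
`value = arr[-1]` → value = 23
So value = 23

Answer: 23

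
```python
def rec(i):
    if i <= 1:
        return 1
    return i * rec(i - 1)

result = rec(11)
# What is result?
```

rec(11) = 11 * 10 * 9 * 8 * 7 * 6 * 5 * 4 * 3 * 2 * 1 = 39916800

Answer: 39916800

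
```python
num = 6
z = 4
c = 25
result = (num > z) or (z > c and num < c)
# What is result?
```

Trace:
`num = 6` → num = 6
`z = 4` → z = 4
`c = 25` → c = 25
`result = (num > z) or (z > c and num < c)` → result = True
So result = True

Answer: True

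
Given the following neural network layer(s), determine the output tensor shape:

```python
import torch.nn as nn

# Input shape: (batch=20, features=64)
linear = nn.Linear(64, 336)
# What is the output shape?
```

Input: (20, 64) -> Output: (20, 336)

Answer: (20, 336)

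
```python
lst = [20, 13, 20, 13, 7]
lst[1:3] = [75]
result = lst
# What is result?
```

Trace:
`lst = [20, 13, 20, 13, 7]` → lst = [20, 13, 20, 13, 7]
`lst[1:3] = [75]` → lst = [20, 75, 13, 7]
`result = lst` → result = [20, 75, 13, 7]
So result = [20, 75, 13, 7]

Answer: [20, 75, 13, 7]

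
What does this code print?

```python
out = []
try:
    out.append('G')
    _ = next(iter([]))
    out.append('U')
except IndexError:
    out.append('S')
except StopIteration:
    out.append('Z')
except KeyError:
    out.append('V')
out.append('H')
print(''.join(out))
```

Execution trace: 'G' (try body) → 'Z' (except StopIteration) → 'H' (after the try/except). Output: GZH

Answer: GZH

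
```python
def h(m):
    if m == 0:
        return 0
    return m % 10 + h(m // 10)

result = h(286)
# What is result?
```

Sum of digits of 286: 6 + 8 + 2 = 16

Answer: 16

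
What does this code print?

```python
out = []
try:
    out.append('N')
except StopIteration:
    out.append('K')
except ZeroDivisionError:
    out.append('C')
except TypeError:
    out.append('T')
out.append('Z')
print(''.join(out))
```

Execution trace: 'N' (try body, no exception) → 'Z' (after the try/except). Output: NZ

Answer: NZ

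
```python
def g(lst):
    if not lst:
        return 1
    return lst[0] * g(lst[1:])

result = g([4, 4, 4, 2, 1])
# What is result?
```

Product over [4, 4, 4, 2, 1] = 4 * 4 * 4 * 2 * 1 = 128

Answer: 128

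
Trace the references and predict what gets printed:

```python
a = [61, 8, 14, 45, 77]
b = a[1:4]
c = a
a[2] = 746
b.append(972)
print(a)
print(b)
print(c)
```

Key concept: slice vs alias.
Step by step:
`a = [61, 8, 14, 45, 77]` → a = [61, 8, 14, 45, 77]
`b = a[1:4]` → b = [8, 14, 45]
`c = a` → c = [61, 8, 14, 45, 77] (same object as a)
`a[2] = 746` → a = [61, 8, 746, 45, 77] (same object as c); c = [61, 8, 746, 45, 77] (same object as a)
`b.append(972)` → b = [8, 14, 45, 972]
`print(a)` → prints [61, 8, 746, 45, 77]
`print(b)` → prints [8, 14, 45, 972]
`print(c)` → prints [61, 8, 746, 45, 77]

Answer:
[61, 8, 746, 45, 77]
[8, 14, 45, 972]
[61, 8, 746, 45, 77]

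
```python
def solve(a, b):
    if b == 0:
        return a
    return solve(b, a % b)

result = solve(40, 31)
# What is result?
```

solve(40, 31) -> solve(31, 9) -> solve(9, 4) -> solve(4, 1) -> solve(1, 0) -> 1

Answer: 1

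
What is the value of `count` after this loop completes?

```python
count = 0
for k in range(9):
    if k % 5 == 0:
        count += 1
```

Count numbers divisible by 5 in range(9)
`count` takes the values: 0 → 1 → 2

Answer: 2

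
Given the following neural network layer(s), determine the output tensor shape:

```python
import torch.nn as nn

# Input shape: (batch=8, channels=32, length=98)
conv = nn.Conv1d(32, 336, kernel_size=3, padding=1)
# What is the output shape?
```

Input: (8, 32, 98) -> Output: (8, 336, 98)

Answer: (8, 336, 98)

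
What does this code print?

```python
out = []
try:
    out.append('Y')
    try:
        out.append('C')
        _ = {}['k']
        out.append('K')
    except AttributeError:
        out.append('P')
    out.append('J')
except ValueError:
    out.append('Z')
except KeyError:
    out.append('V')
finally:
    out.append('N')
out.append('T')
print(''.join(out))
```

Execution trace: 'Y' (try body) → 'C' (inner try body) → 'V' (except KeyError) → 'N' (finally) → 'T' (after the try/except). Output: YCVNT

Answer: YCVNT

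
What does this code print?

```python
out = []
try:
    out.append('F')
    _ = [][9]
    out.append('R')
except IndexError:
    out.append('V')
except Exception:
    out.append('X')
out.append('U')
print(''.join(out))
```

Execution trace: 'F' (try body) → 'V' (except IndexError) → 'U' (after the try/except). Output: FVU

Answer: FVU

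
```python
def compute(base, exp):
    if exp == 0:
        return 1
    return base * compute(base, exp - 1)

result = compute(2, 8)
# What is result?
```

compute(2, 8) = 2 * 2 * 2 * 2 * 2 * 2 * 2 * 2 = 256

Answer: 256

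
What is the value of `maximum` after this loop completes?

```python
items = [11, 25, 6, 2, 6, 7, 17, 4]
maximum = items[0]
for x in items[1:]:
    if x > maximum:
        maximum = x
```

Maximum of [11, 25, 6, 2, 6, 7, 17, 4]
`maximum` takes the values: 11 → 25

Answer: 25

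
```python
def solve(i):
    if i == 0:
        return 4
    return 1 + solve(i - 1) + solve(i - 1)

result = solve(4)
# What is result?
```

solve(i) = 1 + 2·solve(i-1), solve(0)=4. Closed form: (4+1)·2^4 - 1 = 79.

Answer: 79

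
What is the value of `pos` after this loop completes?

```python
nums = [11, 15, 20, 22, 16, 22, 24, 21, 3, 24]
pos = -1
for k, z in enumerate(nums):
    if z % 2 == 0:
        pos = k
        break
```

First even number index in [11, 15, 20, 22, 16, 22, 24, 21, 3, 24]
`pos` takes the values: -1 → 2

Answer: 2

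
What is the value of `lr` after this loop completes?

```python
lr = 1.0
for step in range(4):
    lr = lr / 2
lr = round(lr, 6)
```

Halving LR 4 times: 1 / 2^4
`lr` takes the values: 1.0 → 0.5 → 0.25 → 0.125 → 0.0625

Answer: 0.0625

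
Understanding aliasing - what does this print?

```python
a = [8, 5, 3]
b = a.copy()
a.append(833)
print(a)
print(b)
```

Key concept: list.copy() creates independent copy.
Step by step:
`a = [8, 5, 3]` → a = [8, 5, 3]
`b = a.copy()` → b = [8, 5, 3]
`a.append(833)` → a = [8, 5, 3, 833]
`print(a)` → prints [8, 5, 3, 833]
`print(b)` → prints [8, 5, 3]

Answer:
[8, 5, 3, 833]
[8, 5, 3]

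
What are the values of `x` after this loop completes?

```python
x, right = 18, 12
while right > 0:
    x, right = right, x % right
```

GCD of 18 and 12
`x` takes the values: 18 → 12 → 6

Answer: 6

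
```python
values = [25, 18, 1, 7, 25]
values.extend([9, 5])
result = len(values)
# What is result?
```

Trace:
`values = [25, 18, 1, 7, 25]` → values = [25, 18, 1, 7, 25]
`values.extend([9, 5])` → values = [25, 18, 1, 7, 25, 9, 5]
`result = len(values)` → result = 7
So result = 7

Answer: 7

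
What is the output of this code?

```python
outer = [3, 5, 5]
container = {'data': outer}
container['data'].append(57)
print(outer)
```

Key concept: dict holds reference to list.
Step by step:
`outer = [3, 5, 5]` → outer = [3, 5, 5]
`container = {'data': outer}` → container = {'data': [3, 5, 5]}
`container['data'].append(57)` → outer = [3, 5, 5, 57]; container = {'data': [3, 5, 5, 57]}
`print(outer)` → prints [3, 5, 5, 57]

Answer: [3, 5, 5, 57]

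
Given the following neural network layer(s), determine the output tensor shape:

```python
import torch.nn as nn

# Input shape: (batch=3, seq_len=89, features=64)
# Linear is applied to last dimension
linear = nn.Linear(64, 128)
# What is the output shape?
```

Input: (3, 89, 64) -> Output: (3, 89, 128)

Answer: (3, 89, 128)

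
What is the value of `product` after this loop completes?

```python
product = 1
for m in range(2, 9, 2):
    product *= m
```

Product of even numbers 2 to 8
`product` takes the values: 1 → 2 → 8 → 48 → 384

Answer: 384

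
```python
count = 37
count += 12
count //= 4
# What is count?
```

Trace:
`count = 37` → count = 37
`count += 12` → count = 49
`count //= 4` → count = 12
So count = 12

Answer: 12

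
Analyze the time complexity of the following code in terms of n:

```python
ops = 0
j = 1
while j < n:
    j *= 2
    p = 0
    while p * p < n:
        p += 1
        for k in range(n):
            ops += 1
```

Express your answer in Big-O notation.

Each loop level contributes: log n × √n × n. Multiplying the contributions gives O(n√n log n).

Answer: O(n√n log n)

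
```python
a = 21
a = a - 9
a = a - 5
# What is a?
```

Trace:
`a = 21` → a = 21
`a = a - 9` → a = 12
`a = a - 5` → a = 7
So a = 7

Answer: 7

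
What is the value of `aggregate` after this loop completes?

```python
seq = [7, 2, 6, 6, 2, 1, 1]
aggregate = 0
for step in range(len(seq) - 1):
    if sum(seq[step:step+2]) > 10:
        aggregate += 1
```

Count windows with sum > 10
`aggregate` takes the values: 0 → 1

Answer: 1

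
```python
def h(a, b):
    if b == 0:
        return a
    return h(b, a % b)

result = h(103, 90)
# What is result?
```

h(103, 90) -> h(90, 13) -> h(13, 12) -> h(12, 1) -> h(1, 0) -> 1

Answer: 1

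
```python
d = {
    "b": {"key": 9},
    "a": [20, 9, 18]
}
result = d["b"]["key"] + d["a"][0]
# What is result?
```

Trace:
`d = { ...` → d = {'b': {'key': 9}, 'a': [20, 9, 18]}
`result = d["b"]["key"] + d["a"][0]` → result = 29
So result = 29

Answer: 29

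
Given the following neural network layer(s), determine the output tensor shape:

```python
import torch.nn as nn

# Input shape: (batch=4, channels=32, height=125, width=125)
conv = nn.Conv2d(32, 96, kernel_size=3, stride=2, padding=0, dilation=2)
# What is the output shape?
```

Input: (4, 32, 125, 125) -> Output: (4, 96, 61, 61)

Answer: (4, 96, 61, 61)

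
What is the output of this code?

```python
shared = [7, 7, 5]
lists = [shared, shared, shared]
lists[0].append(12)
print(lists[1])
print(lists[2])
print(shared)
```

Key concept: list of same reference.
Step by step:
`shared = [7, 7, 5]` → shared = [7, 7, 5]
`lists = [shared, shared, shared]` → lists = [[7, 7, 5], [7, 7, 5], [7, 7, 5]]
`lists[0].append(12)` → shared = [7, 7, 5, 12]; lists = [[7, 7, 5, 12], [7, 7, 5, 12], [7, 7, 5, 12]]
`print(lists[1])` → prints [7, 7, 5, 12]
`print(lists[2])` → prints [7, 7, 5, 12]
`print(shared)` → prints [7, 7, 5, 12]

Answer:
[7, 7, 5, 12]
[7, 7, 5, 12]
[7, 7, 5, 12]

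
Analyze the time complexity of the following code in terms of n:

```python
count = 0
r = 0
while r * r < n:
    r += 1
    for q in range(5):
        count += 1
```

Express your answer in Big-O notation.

Each loop level contributes: √n × 1. Multiplying the contributions gives O(√n).

Answer: O(√n)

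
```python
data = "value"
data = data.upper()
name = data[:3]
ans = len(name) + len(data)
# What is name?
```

Trace:
`data = "value"` → data = 'value'
`data = data.upper()` → data = 'VALUE'
`name = data[:3]` → name = 'VAL'
`ans = len(name) + len(data)` → ans = 8
So name = 'VAL'

Answer: 'VAL'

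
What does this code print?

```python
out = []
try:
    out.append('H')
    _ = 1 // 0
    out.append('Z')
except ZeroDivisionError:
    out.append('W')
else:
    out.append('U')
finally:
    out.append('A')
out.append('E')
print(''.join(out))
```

Execution trace: 'H' (try body) → 'W' (except ZeroDivisionError) → 'A' (finally) → 'E' (after the try/except). Output: HWAE

Answer: HWAE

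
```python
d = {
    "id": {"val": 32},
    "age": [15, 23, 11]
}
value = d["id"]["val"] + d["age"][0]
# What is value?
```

Trace:
`d = { ...` → d = {'id': {'val': 32}, 'age': [15, 23, 11]}
`value = d["id"]["val"] + d["age"][0]` → value = 47
So value = 47

Answer: 47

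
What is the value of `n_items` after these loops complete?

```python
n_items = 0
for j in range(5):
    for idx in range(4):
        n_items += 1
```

5 * 4 = 20
`n_items` takes the values: 0 → 1 → 2 → 3 → 4 → 5 → 6 → 7 → 8 → 9 → 10 → 11 → 12 → 13 → 14 → 15 → 16 → 17 → 18 → 19 → 20

Answer: 20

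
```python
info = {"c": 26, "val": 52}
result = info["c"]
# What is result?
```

Trace:
`info = {"c": 26, "val": 52}` → info = {'c': 26, 'val': 52}
`result = info["c"]` → result = 26
So result = 26

Answer: 26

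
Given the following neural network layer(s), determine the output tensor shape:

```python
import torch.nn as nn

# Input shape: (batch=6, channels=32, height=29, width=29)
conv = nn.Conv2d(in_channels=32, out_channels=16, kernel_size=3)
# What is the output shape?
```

Input: (6, 32, 29, 29) -> Output: (6, 16, 27, 27)

Answer: (6, 16, 27, 27)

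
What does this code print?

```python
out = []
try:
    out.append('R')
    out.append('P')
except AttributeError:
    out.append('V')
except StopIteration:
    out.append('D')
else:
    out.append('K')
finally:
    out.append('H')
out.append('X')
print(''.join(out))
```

Execution trace: 'R' (try body) → 'P' (try body, no exception) → 'K' (else) → 'H' (finally) → 'X' (after the try/except). Output: RPKHX

Answer: RPKHX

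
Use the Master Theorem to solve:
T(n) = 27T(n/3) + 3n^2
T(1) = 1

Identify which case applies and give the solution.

a=27, b=3, f(n)=3n^2. log_3(27) = 3. Since c=2 < 3, Case 1 applies: T(n) = Θ(n^log_b(a)) = O(n^3).

Answer: O(n^3) - Case 1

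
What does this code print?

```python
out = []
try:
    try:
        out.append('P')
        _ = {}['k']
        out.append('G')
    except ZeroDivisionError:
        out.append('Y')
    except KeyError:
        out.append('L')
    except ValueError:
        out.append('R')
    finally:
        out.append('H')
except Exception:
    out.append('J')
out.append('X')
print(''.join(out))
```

Execution trace: 'P' (inner try body) → 'L' (inner except KeyError) → 'H' (inner finally) → 'X' (after the try/except). Output: PLHX

Answer: PLHX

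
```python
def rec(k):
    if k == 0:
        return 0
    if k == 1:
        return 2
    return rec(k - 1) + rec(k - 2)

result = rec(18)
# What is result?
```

Build up from base cases: rec(0)=0, rec(1)=2, rec(2)=2, rec(3)=4, rec(4)=6, rec(5)=10, rec(6)=16, ..., rec(18)=5168

Answer: 5168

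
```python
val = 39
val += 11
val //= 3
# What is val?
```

Trace:
`val = 39` → val = 39
`val += 11` → val = 50
`val //= 3` → val = 16
So val = 16

Answer: 16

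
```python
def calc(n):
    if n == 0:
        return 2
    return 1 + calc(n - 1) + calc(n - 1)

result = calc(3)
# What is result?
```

calc(n) = 1 + 2·calc(n-1), calc(0)=2. Closed form: (2+1)·2^3 - 1 = 23.

Answer: 23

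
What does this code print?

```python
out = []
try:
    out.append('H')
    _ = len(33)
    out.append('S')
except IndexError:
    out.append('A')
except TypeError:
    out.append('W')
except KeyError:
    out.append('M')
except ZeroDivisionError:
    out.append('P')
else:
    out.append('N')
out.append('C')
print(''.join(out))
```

Execution trace: 'H' (try body) → 'W' (except TypeError) → 'C' (after the try/except). Output: HWC

Answer: HWC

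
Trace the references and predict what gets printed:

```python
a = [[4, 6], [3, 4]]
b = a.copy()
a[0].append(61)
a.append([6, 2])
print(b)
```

Key concept: shallow copy with nested lists.
Step by step:
`a = [[4, 6], [3, 4]]` → a = [[4, 6], [3, 4]]
`b = a.copy()` → b = [[4, 6], [3, 4]]
`a[0].append(61)` → a = [[4, 6, 61], [3, 4]]; b = [[4, 6, 61], [3, 4]]
`a.append([6, 2])` → a = [[4, 6, 61], [3, 4], [6, 2]]
`print(b)` → prints [[4, 6, 61], [3, 4]]

Answer: [[4, 6, 61], [3, 4]]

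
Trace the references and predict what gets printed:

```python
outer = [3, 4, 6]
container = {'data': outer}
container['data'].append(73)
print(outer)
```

Key concept: dict holds reference to list.
Step by step:
`outer = [3, 4, 6]` → outer = [3, 4, 6]
`container = {'data': outer}` → container = {'data': [3, 4, 6]}
`container['data'].append(73)` → outer = [3, 4, 6, 73]; container = {'data': [3, 4, 6, 73]}
`print(outer)` → prints [3, 4, 6, 73]

Answer: [3, 4, 6, 73]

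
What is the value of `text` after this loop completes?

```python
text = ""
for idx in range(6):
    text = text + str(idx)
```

Concatenate digits 0 to 5
`text` takes the values: "" → "0" → "01" → "012" → "0123" → "01234" → "012345"

Answer: "012345"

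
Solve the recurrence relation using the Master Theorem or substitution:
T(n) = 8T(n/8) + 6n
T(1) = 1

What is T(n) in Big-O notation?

By Master Theorem: a=8, b=8, f(n)=6n. Since log_8(8) = 1 and f(n) = Θ(n^1), Case 2 applies. T(n) = O(n log n).

Answer: O(n log n)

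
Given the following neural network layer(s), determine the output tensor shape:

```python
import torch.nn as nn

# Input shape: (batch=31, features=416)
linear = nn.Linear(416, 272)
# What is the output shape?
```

Input: (31, 416) -> Output: (31, 272)

Answer: (31, 272)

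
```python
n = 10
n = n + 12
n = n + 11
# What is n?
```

Trace:
`n = 10` → n = 10
`n = n + 12` → n = 22
`n = n + 11` → n = 33
So n = 33

Answer: 33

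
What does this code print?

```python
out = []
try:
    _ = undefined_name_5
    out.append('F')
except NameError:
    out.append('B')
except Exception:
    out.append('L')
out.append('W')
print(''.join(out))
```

Execution trace: 'B' (except NameError) → 'W' (after the try/except). Output: BW

Answer: BW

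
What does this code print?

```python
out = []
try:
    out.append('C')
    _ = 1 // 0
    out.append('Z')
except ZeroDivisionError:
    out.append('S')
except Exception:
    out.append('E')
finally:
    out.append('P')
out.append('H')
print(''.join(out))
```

Execution trace: 'C' (try body) → 'S' (except ZeroDivisionError) → 'P' (finally) → 'H' (after the try/except). Output: CSPH

Answer: CSPH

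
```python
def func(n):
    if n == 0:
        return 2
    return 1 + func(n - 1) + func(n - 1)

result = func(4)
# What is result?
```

func(n) = 1 + 2·func(n-1), func(0)=2. Closed form: (2+1)·2^4 - 1 = 47.

Answer: 47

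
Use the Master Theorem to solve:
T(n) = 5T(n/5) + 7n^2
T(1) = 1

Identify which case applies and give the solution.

a=5, b=5, f(n)=7n^2. log_5(5) = 1. Since c=2 > 1 and the regularity condition holds (5(n/5)^2 = (5/5^2)n^2 with 5/5^2 < 1), Case 3 applies: T(n) = Θ(f(n)) = O(n^2).

Answer: O(n^2) - Case 3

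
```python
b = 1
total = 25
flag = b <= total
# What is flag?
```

Trace:
`b = 1` → b = 1
`total = 25` → total = 25
`flag = b <= total` → flag = True
So flag = True

Answer: True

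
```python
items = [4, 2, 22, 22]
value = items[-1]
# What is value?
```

Trace:
`items = [4, 2, 22, 22]` → items = [4, 2, 22, 22]
`value = items[-1]` → value = 22
So value = 22

Answer: 22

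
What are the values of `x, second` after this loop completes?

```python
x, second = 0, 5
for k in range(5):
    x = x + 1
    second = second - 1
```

x goes 0→5, second goes 5→0
`x, second` takes the values: (0, 5) → (1, 5) → (1, 4) → (2, 4) → (2, 3) → (3, 3) → (3, 2) → (4, 2) → (4, 1) → (5, 1) → (5, 0)

Answer: 5, 0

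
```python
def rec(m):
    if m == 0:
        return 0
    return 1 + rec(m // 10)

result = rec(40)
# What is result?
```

Count of digits of 40: 2

Answer: 2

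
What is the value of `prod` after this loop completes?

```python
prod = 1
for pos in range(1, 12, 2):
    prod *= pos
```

Product of 1, 3, 5, ... up to 11
`prod` takes the values: 1 → 3 → 15 → 105 → 945 → 10395

Answer: 10395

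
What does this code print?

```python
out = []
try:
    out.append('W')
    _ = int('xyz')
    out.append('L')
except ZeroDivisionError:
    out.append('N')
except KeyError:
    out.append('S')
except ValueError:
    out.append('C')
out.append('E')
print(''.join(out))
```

Execution trace: 'W' (try body) → 'C' (except ValueError) → 'E' (after the try/except). Output: WCE

Answer: WCE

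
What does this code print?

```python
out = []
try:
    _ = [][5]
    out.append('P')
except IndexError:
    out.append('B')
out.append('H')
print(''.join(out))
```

Execution trace: 'B' (except IndexError) → 'H' (after the try/except). Output: BH

Answer: BH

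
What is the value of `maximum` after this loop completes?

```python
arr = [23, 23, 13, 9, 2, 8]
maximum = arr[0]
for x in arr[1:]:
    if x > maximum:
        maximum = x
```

Maximum of [23, 23, 13, 9, 2, 8]
`maximum` takes the values: 23

Answer: 23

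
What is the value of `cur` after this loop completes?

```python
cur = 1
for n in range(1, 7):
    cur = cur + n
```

Start at 1, add 1 through 6
`cur` takes the values: 1 → 2 → 4 → 7 → 11 → 16 → 22

Answer: 22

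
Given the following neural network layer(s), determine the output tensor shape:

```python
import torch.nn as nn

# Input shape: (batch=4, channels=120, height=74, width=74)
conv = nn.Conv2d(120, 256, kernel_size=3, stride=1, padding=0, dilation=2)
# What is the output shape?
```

Input: (4, 120, 74, 74) -> Output: (4, 256, 70, 70)

Answer: (4, 256, 70, 70)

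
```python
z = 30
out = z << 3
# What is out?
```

Trace:
`z = 30` → z = 30
`out = z << 3` → out = 240
So out = 240

Answer: 240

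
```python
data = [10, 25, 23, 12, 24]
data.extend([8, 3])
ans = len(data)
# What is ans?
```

Trace:
`data = [10, 25, 23, 12, 24]` → data = [10, 25, 23, 12, 24]
`data.extend([8, 3])` → data = [10, 25, 23, 12, 24, 8, 3]
`ans = len(data)` → ans = 7
So ans = 7

Answer: 7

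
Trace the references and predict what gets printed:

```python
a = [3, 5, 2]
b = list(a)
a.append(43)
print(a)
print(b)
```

Key concept: list() constructor creates copy.
Step by step:
`a = [3, 5, 2]` → a = [3, 5, 2]
`b = list(a)` → b = [3, 5, 2]
`a.append(43)` → a = [3, 5, 2, 43]
`print(a)` → prints [3, 5, 2, 43]
`print(b)` → prints [3, 5, 2]

Answer:
[3, 5, 2, 43]
[3, 5, 2]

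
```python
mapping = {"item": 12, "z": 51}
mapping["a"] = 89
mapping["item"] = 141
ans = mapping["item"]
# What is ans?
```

Trace:
`mapping = {"item": 12, "z": 51}` → mapping = {'item': 12, 'z': 51}
`mapping["a"] = 89` → mapping = {'item': 12, 'z': 51, 'a': 89}
`mapping["item"] = 141` → mapping = {'item': 141, 'z': 51, 'a': 89}
`ans = mapping["item"]` → ans = 141
So ans = 141

Answer: 141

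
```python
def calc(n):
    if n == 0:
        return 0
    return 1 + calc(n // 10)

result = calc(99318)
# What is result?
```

Count of digits of 99318: 5

Answer: 5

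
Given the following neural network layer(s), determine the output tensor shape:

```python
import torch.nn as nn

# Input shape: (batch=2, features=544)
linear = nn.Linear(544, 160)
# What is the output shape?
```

Input: (2, 544) -> Output: (2, 160)

Answer: (2, 160)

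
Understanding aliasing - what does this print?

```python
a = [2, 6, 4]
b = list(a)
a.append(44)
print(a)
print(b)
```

Key concept: list() constructor creates copy.
Step by step:
`a = [2, 6, 4]` → a = [2, 6, 4]
`b = list(a)` → b = [2, 6, 4]
`a.append(44)` → a = [2, 6, 4, 44]
`print(a)` → prints [2, 6, 4, 44]
`print(b)` → prints [2, 6, 4]

Answer:
[2, 6, 4, 44]
[2, 6, 4]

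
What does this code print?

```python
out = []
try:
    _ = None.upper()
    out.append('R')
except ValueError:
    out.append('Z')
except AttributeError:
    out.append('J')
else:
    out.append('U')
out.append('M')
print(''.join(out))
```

Execution trace: 'J' (except AttributeError) → 'M' (after the try/except). Output: JM

Answer: JM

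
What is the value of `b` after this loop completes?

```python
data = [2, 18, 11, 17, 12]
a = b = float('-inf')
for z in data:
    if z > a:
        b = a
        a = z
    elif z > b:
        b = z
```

Second largest (with repeats) in [2, 18, 11, 17, 12]
`b` takes the values: -inf → 2 → 11 → 17

Answer: 17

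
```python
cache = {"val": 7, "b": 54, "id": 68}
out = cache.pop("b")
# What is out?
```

Trace:
`cache = {"val": 7, "b": 54, "id": 68}` → cache = {'val': 7, 'b': 54, 'id': 68}
`out = cache.pop("b")` → cache = {'val': 7, 'id': 68}; out = 54
So out = 54

Answer: 54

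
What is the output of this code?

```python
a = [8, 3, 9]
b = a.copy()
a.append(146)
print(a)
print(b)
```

Key concept: list.copy() creates independent copy.
Step by step:
`a = [8, 3, 9]` → a = [8, 3, 9]
`b = a.copy()` → b = [8, 3, 9]
`a.append(146)` → a = [8, 3, 9, 146]
`print(a)` → prints [8, 3, 9, 146]
`print(b)` → prints [8, 3, 9]

Answer:
[8, 3, 9, 146]
[8, 3, 9]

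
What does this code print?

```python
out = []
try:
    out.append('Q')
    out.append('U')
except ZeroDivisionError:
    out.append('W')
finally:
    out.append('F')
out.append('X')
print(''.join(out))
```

Execution trace: 'Q' (try body) → 'U' (try body, no exception) → 'F' (finally) → 'X' (after the try/except). Output: QUFX

Answer: QUFX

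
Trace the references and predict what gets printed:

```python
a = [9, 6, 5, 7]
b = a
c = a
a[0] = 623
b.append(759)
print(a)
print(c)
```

Key concept: multiple aliases.
Step by step:
`a = [9, 6, 5, 7]` → a = [9, 6, 5, 7]
`b = a` → b = [9, 6, 5, 7] (same object as a)
`c = a` → c = [9, 6, 5, 7] (same object as a, b)
`a[0] = 623` → a = [623, 6, 5, 7] (same object as b, c); b = [623, 6, 5, 7] (same object as a, c); c = [623, 6, 5, 7] (same object as a, b)
`b.append(759)` → a = [623, 6, 5, 7, 759] (same object as b, c); b = [623, 6, 5, 7, 759] (same object as a, c); c = [623, 6, 5, 7, 759] (same object as a, b)
`print(a)` → prints [623, 6, 5, 7, 759]
`print(c)` → prints [623, 6, 5, 7, 759]

Answer:
[623, 6, 5, 7, 759]
[623, 6, 5, 7, 759]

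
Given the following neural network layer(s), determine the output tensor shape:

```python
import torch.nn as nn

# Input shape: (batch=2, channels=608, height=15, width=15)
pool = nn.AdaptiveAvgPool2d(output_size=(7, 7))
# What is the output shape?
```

Input: (2, 608, 15, 15) -> Output: (2, 608, 7, 7)

Answer: (2, 608, 7, 7)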